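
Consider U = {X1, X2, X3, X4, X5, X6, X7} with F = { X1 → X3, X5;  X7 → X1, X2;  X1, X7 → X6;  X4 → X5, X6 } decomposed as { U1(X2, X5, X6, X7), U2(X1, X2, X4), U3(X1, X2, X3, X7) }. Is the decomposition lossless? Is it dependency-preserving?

Lossless test (chase): Rows 2 and 3 agree on X1; apply X1→X3, X5 and equate their X3, X5 entries. Rows 1 and 3 agree on X7; apply X7→X1, X2 and equate their X1, X2 entries. Rows 1 and 3 agree on X1, X7; apply X1, X7→X6 and equate their X6 entries. Rows 1 and 2 agree on X1; apply X1→X3, X5 and equate their X3, X5 entries. No row becomes fully distinguished — the join is lossy.
Dependency preservation: the restricted closure of {X1} across the fragments never reaches {X3, X5}, so X1 → X3, X5 cannot be enforced without a join — not preserved.

lossy and not dependency-preserving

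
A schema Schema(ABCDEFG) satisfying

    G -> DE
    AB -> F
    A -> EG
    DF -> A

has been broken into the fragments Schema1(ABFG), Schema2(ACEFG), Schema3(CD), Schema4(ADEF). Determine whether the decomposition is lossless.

Chase test. Columns are ABCDEFG; row i has aⱼ where attribute j ∈ Schemai, else bᵢⱼ.
Initial tableau (one row per fragment):
  row 1: a1 a2 b13 b14 b15 a6 a7
  row 2: a1 b22 a3 b24 a5 a6 a7
  row 3: b31 b32 a3 a4 b35 b36 b37
  row 4: a1 b42 b43 a4 a5 a6 b47
Rows 1 and 2 agree on G; apply G→DE and equate their DE entries.
Rows 1 and 4 agree on A; apply A→EG and equate their EG entries.
Rows 1 and 4 agree on G; apply G→DE and equate their DE entries.
No row becomes fully distinguished — the join is lossy.

No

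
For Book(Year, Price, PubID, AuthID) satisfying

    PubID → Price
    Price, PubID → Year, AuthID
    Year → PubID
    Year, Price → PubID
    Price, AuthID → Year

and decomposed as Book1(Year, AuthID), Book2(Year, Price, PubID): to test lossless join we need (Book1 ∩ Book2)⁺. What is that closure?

Book1 ∩ Book2 = {Year}.
Year → PubID applies, adding PubID
PubID → Price applies, adding Price
Price, PubID → Year, AuthID applies, adding AuthID
Closure: {Year, Price, PubID, AuthID}.

Year, Price, PubID, AuthID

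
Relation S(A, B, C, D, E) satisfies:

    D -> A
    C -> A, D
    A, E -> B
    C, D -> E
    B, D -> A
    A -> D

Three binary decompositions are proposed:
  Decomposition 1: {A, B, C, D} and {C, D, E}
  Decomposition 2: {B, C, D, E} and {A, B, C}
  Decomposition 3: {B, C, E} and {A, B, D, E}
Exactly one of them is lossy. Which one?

Decomposition 1: common = {C, D}, closure = {A, B, C, D, E} → lossless.
Decomposition 2: common = {B, C}, closure = {A, B, C, D, E} → lossless.
Decomposition 3: common = {B, E}, closure = {B, E} → lossy.

Decomposition 3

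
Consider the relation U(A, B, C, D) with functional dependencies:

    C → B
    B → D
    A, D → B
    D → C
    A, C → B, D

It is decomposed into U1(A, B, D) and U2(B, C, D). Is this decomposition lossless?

Yes

Common attributes: U1 ∩ U2 = {B, D}.
Closure of {B, D}: D → C applies, adding C. So (B, D)⁺ = {B, C, D}.
This closure contains every attribute of U2, so U1 ∩ U2 → U2. The join is lossless.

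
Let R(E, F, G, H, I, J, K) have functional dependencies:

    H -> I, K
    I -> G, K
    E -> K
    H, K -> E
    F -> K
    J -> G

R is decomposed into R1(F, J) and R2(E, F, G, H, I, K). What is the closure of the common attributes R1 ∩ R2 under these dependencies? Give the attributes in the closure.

F, K

R1 ∩ R2 = {F}.
F → K applies, adding K
Closure: {F, K}.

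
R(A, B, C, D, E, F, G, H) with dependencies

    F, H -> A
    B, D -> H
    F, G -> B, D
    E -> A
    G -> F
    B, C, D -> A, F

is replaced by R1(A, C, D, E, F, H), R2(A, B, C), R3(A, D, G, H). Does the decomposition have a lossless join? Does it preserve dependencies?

Lossless test (chase): applying each FD to every pair of rows produces no changes in the tableau, so no row becomes fully distinguished — the join is lossy.
Dependency preservation: the restricted closure of {B, D} across the fragments never reaches {H}, so B, D → H cannot be enforced without a join — not preserved.

lossy and not dependency-preserving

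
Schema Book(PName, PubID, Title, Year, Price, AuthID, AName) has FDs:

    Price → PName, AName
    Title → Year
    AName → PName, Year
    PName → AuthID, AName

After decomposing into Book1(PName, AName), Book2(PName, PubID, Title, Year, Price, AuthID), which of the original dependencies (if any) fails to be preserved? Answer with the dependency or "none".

none

Price → PName, AName: restricted closure across fragments reaches PName, AName.
Title → Year lies within Book2.
AName → PName, Year: restricted closure across fragments reaches PName, Year.
PName → AuthID, AName: restricted closure across fragments reaches AuthID, AName.
Every dependency is enforceable on the fragments, so the decomposition is dependency-preserving.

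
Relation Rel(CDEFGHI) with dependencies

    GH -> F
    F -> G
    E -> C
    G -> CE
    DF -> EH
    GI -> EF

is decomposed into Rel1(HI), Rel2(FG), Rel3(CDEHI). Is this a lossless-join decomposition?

No

Chase test. Columns are CDEFGHI; row i has aⱼ where attribute j ∈ Reli, else bᵢⱼ.
Initial tableau (one row per fragment):
  row 1: b11 b12 b13 b14 b15 a6 a7
  row 2: b21 b22 b23 a4 a5 b26 b27
  row 3: a1 a2 a3 b34 b35 a6 a7
No row becomes fully distinguished — the join is lossy.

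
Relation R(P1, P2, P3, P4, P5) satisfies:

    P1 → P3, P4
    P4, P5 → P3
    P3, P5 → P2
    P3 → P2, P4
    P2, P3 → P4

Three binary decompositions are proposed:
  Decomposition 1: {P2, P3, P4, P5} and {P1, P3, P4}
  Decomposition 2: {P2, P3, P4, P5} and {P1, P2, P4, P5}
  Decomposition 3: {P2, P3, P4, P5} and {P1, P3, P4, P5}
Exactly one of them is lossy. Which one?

Decomposition 1: common = {P3, P4}, closure = {P2, P3, P4} → lossy.
Decomposition 2: common = {P2, P4, P5}, closure = {P2, P3, P4, P5} → lossless.
Decomposition 3: common = {P3, P4, P5}, closure = {P2, P3, P4, P5} → lossless.

Decomposition 1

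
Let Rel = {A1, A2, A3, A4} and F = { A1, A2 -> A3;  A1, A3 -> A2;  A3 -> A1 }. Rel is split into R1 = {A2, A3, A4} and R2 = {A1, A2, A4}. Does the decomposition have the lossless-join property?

No

Common attributes: R1 ∩ R2 = {A2, A4}.
No dependency enlarges {A2, A4}, so (A2, A4)⁺ = {A2, A4}.
The closure contains neither all of R1 = {A2, A3, A4} nor all of R2 = {A1, A2, A4}, so the common attributes are not a superkey of either fragment. The join is lossy.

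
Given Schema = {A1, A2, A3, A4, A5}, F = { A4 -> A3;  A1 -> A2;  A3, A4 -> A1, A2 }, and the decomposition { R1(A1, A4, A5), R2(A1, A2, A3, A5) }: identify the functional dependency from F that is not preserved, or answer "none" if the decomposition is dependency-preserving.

A4 -> A3

Check A4 → A3: no single fragment contains all of {A3, A4}, and the restricted closure of {A4} across the fragments never reaches {A3}.
A1 → A2 is preserved.
A3, A4 → A1, A2 is preserved.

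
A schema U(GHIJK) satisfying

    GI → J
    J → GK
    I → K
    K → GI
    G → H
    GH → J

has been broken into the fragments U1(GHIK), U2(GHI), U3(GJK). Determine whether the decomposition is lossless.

Yes

Chase test. Columns are GHIJK; row i has aⱼ where attribute j ∈ Ui, else bᵢⱼ.
Initial tableau (one row per fragment):
  row 1: a1 a2 a3 b14 a5
  row 2: a1 a2 a3 b24 b25
  row 3: a1 b32 b33 a4 a5
Rows 1 and 2 agree on GI; apply GI→J and equate their J entries.
Rows 1 and 2 agree on J; apply J→GK and equate their GK entries.
Rows 1 and 3 agree on K; apply K→GI and equate their GI entries.
Rows 1 and 3 agree on G; apply G→H and equate their H entries.
Rows 1 and 3 agree on GH; apply GH→J and equate their J entries.
Row 1 is now all distinguished symbols — the join is lossless.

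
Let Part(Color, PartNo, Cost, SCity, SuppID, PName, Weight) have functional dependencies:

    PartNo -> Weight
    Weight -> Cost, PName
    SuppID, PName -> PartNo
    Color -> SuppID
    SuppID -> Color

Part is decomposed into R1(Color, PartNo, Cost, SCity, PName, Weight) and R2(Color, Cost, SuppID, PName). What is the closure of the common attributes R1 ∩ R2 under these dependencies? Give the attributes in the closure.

Color, PartNo, Cost, SuppID, PName, Weight

R1 ∩ R2 = {Color, Cost, PName}.
Color → SuppID applies, adding SuppID
SuppID, PName → PartNo applies, adding PartNo
PartNo → Weight applies, adding Weight
Closure: {Color, PartNo, Cost, SuppID, PName, Weight}.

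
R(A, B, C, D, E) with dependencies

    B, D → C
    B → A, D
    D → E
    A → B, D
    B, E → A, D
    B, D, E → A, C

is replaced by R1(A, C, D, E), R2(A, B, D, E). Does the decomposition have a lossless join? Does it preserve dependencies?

lossless and dependency-preserving

Lossless test: (A, D, E)⁺ = {A, B, C, D, E}, which contains all of one fragment — lossless.
Dependency preservation: B, D → C; B, D, E → A, C are not contained in any single fragment, but the restricted closure of each left-hand side across the fragments still reaches the right-hand side; the remaining FDs each lie inside some fragment. All dependencies are preserved.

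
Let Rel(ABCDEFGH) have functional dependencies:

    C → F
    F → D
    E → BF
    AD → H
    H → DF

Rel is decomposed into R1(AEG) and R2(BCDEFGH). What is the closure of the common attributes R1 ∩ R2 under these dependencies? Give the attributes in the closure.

R1 ∩ R2 = {EG}.
E → BF applies, adding BF
F → D applies, adding D
Closure: {BDEFG}.

BDEFG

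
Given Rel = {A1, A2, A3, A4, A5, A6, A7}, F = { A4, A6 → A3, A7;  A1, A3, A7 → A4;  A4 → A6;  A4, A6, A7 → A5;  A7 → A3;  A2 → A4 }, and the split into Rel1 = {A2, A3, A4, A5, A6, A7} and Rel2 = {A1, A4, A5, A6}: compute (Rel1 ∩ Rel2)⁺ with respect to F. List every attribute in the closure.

Rel1 ∩ Rel2 = {A4, A5, A6}.
A4, A6 → A3, A7 applies, adding A3, A7
Closure: {A3, A4, A5, A6, A7}.

A3, A4, A5, A6, A7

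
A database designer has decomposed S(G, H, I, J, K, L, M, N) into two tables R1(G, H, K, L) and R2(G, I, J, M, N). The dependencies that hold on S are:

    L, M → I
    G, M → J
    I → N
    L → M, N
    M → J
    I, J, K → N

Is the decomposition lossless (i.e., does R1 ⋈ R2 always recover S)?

Common attributes: R1 ∩ R2 = {G}.
No dependency enlarges {G}, so (G)⁺ = {G}.
The closure contains neither all of R1 = {G, H, K, L} nor all of R2 = {G, I, J, M, N}, so the common attributes are not a superkey of either fragment. The join is lossy.

No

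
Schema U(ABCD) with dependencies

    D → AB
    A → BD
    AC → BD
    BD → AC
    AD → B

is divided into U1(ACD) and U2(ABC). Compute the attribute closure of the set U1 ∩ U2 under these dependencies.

U1 ∩ U2 = {AC}.
A → BD applies, adding BD
Closure: {ABCD}.

ABCD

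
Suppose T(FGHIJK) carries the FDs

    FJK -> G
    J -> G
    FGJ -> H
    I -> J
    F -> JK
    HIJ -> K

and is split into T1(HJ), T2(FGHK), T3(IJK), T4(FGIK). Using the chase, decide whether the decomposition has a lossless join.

Chase test. Columns are FGHIJK; row i has aⱼ where attribute j ∈ Ti, else bᵢⱼ.
Initial tableau (one row per fragment):
  row 1: b11 b12 a3 b14 a5 b16
  row 2: a1 a2 a3 b24 b25 a6
  row 3: b31 b32 b33 a4 a5 a6
  row 4: a1 a2 b43 a4 b45 a6
Rows 1 and 3 agree on J; apply J→G and equate their G entries.
Rows 3 and 4 agree on I; apply I→J and equate their J entries.
Rows 2 and 4 agree on F; apply F→JK and equate their JK entries.
Rows 1 and 2 agree on J; apply J→G and equate their G entries.
Rows 2 and 4 agree on FGJ; apply FGJ→H and equate their H entries.
Row 4 is now all distinguished symbols — the join is lossless.

Yes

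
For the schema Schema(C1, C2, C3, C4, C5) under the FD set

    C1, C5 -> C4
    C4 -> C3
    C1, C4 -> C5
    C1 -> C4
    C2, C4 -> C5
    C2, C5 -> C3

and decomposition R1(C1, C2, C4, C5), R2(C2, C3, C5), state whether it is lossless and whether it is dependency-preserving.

Lossless test: (C2, C5)⁺ = {C2, C3, C5}, which contains all of one fragment — lossless.
Dependency preservation: the restricted closure of {C4} across the fragments never reaches {C3}, so C4 → C3 cannot be enforced without a join — not preserved.

lossless but not dependency-preserving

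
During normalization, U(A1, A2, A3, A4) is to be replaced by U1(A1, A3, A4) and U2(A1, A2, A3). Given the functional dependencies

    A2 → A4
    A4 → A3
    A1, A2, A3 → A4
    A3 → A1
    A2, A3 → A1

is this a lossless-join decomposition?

No

Common attributes: U1 ∩ U2 = {A1, A3}.
No dependency enlarges {A1, A3}, so (A1, A3)⁺ = {A1, A3}.
The closure contains neither all of U1 = {A1, A3, A4} nor all of U2 = {A1, A2, A3}, so the common attributes are not a superkey of either fragment. The join is lossy.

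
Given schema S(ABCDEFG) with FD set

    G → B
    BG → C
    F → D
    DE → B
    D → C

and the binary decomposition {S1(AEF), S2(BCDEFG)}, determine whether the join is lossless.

No

Common attributes: S1 ∩ S2 = {EF}.
Closure of {EF}: F → D applies, adding D; DE → B applies, adding B; D → C applies, adding C. So (EF)⁺ = {BCDEF}.
The closure contains neither all of S1 = {AEF} nor all of S2 = {BCDEFG}, so the common attributes are not a superkey of either fragment. The join is lossy.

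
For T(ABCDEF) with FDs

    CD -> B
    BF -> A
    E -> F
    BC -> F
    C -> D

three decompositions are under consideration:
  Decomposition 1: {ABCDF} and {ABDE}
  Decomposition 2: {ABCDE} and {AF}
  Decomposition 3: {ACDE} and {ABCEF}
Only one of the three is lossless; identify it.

Decomposition 3

Decomposition 1: common = {ABD}, closure = {ABD} → lossy.
Decomposition 2: common = {A}, closure = {A} → lossy.
Decomposition 3: common = {ACE}, closure = {ABCDEF} → lossless.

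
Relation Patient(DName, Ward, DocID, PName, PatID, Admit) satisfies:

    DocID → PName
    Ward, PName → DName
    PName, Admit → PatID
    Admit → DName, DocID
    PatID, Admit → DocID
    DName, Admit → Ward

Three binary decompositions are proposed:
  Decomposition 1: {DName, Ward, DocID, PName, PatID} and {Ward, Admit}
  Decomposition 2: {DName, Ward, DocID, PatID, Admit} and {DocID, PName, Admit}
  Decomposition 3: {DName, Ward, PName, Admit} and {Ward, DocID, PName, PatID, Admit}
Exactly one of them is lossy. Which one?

Decomposition 1: common = {Ward}, closure = {Ward} → lossy.
Decomposition 2: common = {DocID, Admit}, closure = {DName, Ward, DocID, PName, PatID, Admit} → lossless.
Decomposition 3: common = {Ward, PName, Admit}, closure = {DName, Ward, DocID, PName, PatID, Admit} → lossless.

Decomposition 1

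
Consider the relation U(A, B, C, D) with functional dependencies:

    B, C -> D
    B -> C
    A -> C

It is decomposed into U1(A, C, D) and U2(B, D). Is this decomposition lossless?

Common attributes: U1 ∩ U2 = {D}.
No dependency enlarges {D}, so (D)⁺ = {D}.
The closure contains neither all of U1 = {A, C, D} nor all of U2 = {B, D}, so the common attributes are not a superkey of either fragment. The join is lossy.

No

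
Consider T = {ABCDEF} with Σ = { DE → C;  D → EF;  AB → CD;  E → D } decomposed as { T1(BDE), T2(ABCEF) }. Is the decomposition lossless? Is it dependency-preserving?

lossless and dependency-preserving

Lossless test: (BE)⁺ = {BCDEF}, which contains all of one fragment — lossless.
Dependency preservation: DE → C; D → EF; AB → CD are not contained in any single fragment, but the restricted closure of each left-hand side across the fragments still reaches the right-hand side; the remaining FDs each lie inside some fragment. All dependencies are preserved.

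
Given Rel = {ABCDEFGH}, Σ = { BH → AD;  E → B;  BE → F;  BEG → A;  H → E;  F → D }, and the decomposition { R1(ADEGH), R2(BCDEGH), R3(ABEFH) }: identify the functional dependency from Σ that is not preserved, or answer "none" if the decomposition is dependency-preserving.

F → D

Check F → D: no single fragment contains all of {DF}, and the restricted closure of {F} across the fragments never reaches {D}.
BH → AD is preserved.
E → B is preserved.
BE → F is preserved.
BEG → A is preserved.
H → E is preserved.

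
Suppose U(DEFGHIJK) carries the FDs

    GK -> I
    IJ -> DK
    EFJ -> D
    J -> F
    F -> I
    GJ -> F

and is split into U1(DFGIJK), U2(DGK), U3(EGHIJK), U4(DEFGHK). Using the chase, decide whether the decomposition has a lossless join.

Yes

Chase test. Columns are DEFGHIJK; row i has aⱼ where attribute j ∈ Ui, else bᵢⱼ.
Initial tableau (one row per fragment):
  row 1: a1 b12 a3 a4 b15 a6 a7 a8
  row 2: a1 b22 b23 a4 b25 b26 b27 a8
  row 3: b31 a2 b33 a4 a5 a6 a7 a8
  row 4: a1 a2 a3 a4 a5 b46 b47 a8
Rows 1 and 2 agree on GK; apply GK→I and equate their I entries.
Rows 1 and 4 agree on GK; apply GK→I and equate their I entries.
Rows 1 and 3 agree on IJ; apply IJ→DK and equate their DK entries.
Rows 1 and 3 agree on J; apply J→F and equate their F entries.
Row 3 is now all distinguished symbols — the join is lossless.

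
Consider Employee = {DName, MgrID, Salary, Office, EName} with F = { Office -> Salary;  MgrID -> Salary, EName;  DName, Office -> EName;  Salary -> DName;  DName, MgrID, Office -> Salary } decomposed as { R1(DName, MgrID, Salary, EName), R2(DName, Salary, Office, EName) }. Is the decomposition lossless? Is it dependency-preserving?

Lossless test: (DName, Salary, EName)⁺ = {DName, Salary, EName}, which is a superkey of neither fragment — lossy.
Dependency preservation: DName, MgrID, Office → Salary is not contained in any single fragment, but the restricted closure of its left-hand side across the fragments still reaches the right-hand side; the remaining FDs each lie inside some fragment. All dependencies are preserved.

lossy but dependency-preserving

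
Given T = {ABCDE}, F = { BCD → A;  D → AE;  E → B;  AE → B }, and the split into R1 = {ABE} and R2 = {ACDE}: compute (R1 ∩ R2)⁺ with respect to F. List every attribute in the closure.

ABE

R1 ∩ R2 = {AE}.
E → B applies, adding B
Closure: {ABE}.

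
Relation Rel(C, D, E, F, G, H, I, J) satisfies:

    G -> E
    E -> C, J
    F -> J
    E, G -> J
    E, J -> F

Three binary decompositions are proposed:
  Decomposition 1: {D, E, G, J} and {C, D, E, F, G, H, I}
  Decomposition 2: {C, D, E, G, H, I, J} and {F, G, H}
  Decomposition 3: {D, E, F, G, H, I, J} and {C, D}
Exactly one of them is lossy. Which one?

Decomposition 3

Decomposition 1: common = {D, E, G}, closure = {C, D, E, F, G, J} → lossless.
Decomposition 2: common = {G, H}, closure = {C, E, F, G, H, J} → lossless.
Decomposition 3: common = {D}, closure = {D} → lossy.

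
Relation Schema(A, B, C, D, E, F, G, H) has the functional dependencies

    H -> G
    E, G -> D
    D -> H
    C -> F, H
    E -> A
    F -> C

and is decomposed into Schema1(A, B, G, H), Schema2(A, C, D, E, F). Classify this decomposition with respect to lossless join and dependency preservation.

Lossless test: (A)⁺ = {A}, which is a superkey of neither fragment — lossy.
Dependency preservation: the restricted closure of {E, G} across the fragments never reaches {D}, so E, G → D cannot be enforced without a join — not preserved.

lossy and not dependency-preserving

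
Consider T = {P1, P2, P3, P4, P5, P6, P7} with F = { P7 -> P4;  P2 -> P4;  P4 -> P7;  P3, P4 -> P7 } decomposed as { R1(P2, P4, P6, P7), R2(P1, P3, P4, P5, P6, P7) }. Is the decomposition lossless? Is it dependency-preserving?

Lossless test: (P4, P6, P7)⁺ = {P4, P6, P7}, which is a superkey of neither fragment — lossy.
Dependency preservation: every FD's attributes lie within a single fragment, so each can be enforced locally — preserved.

lossy but dependency-preserving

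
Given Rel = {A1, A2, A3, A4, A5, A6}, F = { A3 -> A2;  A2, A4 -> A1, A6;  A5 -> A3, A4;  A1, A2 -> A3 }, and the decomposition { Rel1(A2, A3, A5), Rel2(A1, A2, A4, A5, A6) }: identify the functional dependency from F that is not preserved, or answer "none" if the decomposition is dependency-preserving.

Check A1, A2 → A3: no single fragment contains all of {A1, A2, A3}, and the restricted closure of {A1, A2} across the fragments never reaches {A3}.
A3 → A2 is preserved.
A2, A4 → A1, A6 is preserved.
A5 → A3, A4 is preserved.

A1, A2 -> A3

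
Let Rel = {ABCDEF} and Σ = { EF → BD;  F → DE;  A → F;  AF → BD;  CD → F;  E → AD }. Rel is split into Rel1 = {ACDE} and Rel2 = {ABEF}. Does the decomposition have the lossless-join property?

Yes

Common attributes: Rel1 ∩ Rel2 = {AE}.
Closure of {AE}: A → F applies, adding F; AF → BD applies, adding BD. So (AE)⁺ = {ABDEF}.
This closure contains every attribute of Rel2, so Rel1 ∩ Rel2 → Rel2. The join is lossless.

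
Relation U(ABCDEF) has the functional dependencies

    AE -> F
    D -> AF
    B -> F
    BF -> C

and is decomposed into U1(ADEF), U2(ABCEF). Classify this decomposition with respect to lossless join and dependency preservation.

lossy but dependency-preserving

Lossless test: (AEF)⁺ = {AEF}, which is a superkey of neither fragment — lossy.
Dependency preservation: every FD's attributes lie within a single fragment, so each can be enforced locally — preserved.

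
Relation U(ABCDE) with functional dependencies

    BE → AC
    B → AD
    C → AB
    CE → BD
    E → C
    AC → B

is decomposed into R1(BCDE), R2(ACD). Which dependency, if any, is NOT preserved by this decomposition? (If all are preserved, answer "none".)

Check B → AD: no single fragment contains all of {ABD}, and the restricted closure of {B} across the fragments never reaches {AD}.
BE → AC is preserved.
C → AB is preserved.
CE → BD is preserved.
E → C is preserved.
AC → B is preserved.

B → AD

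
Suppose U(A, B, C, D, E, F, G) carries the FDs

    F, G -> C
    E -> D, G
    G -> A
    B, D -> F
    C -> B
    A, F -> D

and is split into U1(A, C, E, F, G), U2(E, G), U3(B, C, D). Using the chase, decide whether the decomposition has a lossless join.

No

Chase test. Columns are A, B, C, D, E, F, G; row i has aⱼ where attribute j ∈ Ui, else bᵢⱼ.
Initial tableau (one row per fragment):
  row 1: a1 b12 a3 b14 a5 a6 a7
  row 2: b21 b22 b23 b24 a5 b26 a7
  row 3: b31 a2 a3 a4 b35 b36 b37
Rows 1 and 2 agree on E; apply E→D, G and equate their D, G entries.
Rows 1 and 2 agree on G; apply G→A and equate their A entries.
Rows 1 and 3 agree on C; apply C→B and equate their B entries.
No row becomes fully distinguished — the join is lossy.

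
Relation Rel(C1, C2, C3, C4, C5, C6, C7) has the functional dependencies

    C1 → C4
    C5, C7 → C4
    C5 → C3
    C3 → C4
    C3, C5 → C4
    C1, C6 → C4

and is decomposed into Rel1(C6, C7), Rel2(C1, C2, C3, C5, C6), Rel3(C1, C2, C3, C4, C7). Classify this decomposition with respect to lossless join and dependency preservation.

Lossless test (chase): Rows 2 and 3 agree on C1; apply C1→C4 and equate their C4 entries. No row becomes fully distinguished — the join is lossy.
Dependency preservation: C5, C7 → C4; C3, C5 → C4; C1, C6 → C4 are not contained in any single fragment, but the restricted closure of each left-hand side across the fragments still reaches the right-hand side; the remaining FDs each lie inside some fragment. All dependencies are preserved.

lossy but dependency-preserving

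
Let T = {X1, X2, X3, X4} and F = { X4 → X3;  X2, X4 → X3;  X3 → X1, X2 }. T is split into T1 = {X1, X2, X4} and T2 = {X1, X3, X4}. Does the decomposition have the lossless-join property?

Common attributes: T1 ∩ T2 = {X1, X4}.
Closure of {X1, X4}: X4 → X3 applies, adding X3; X3 → X1, X2 applies, adding X2. So (X1, X4)⁺ = {X1, X2, X3, X4}.
This closure contains every attribute of T1, so T1 ∩ T2 → T1. The join is lossless.

Yes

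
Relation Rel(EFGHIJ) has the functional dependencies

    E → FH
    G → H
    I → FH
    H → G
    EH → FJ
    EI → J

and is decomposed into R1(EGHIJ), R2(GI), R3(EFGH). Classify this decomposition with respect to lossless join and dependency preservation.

lossless but not dependency-preserving

Lossless test (chase): Rows 1 and 3 agree on E; apply E→FH and equate their FH entries. Rows 1 and 2 agree on G; apply G→H and equate their H entries. Rows 1 and 2 agree on I; apply I→FH and equate their FH entries. Rows 1 and 3 agree on EH; apply EH→FJ and equate their FJ entries. Row 1 is now all distinguished symbols — the join is lossless.
Dependency preservation: the restricted closure of {I} across the fragments never reaches {FH}, so I → FH cannot be enforced without a join — not preserved.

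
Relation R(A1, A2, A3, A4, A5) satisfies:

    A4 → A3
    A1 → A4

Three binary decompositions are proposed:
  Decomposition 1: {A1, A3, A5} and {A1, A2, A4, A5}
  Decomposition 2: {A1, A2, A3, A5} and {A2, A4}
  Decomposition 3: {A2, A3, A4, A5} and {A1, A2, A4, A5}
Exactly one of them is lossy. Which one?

Decomposition 2

Decomposition 1: common = {A1, A5}, closure = {A1, A3, A4, A5} → lossless.
Decomposition 2: common = {A2}, closure = {A2} → lossy.
Decomposition 3: common = {A2, A4, A5}, closure = {A2, A3, A4, A5} → lossless.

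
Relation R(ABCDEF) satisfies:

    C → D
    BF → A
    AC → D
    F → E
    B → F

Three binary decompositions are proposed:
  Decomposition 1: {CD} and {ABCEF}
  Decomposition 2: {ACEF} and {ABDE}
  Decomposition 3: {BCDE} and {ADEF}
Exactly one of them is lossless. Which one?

Decomposition 1: common = {C}, closure = {CD} → lossless.
Decomposition 2: common = {AE}, closure = {AE} → lossy.
Decomposition 3: common = {DE}, closure = {DE} → lossy.

Decomposition 1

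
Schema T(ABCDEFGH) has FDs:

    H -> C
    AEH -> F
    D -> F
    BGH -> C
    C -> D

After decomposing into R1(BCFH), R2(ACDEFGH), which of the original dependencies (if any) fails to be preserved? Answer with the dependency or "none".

none

H → C lies within R1.
AEH → F lies within R2.
D → F lies within R2.
BGH → C: restricted closure across fragments reaches C.
C → D lies within R2.
Every dependency is enforceable on the fragments, so the decomposition is dependency-preserving.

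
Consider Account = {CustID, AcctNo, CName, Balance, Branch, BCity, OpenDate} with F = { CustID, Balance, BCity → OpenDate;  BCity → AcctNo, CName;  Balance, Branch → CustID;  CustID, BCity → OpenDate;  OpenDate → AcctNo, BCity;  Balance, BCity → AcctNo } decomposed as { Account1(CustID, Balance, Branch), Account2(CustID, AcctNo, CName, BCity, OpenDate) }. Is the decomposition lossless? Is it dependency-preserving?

lossy but dependency-preserving

Lossless test: (CustID)⁺ = {CustID}, which is a superkey of neither fragment — lossy.
Dependency preservation: CustID, Balance, BCity → OpenDate; Balance, BCity → AcctNo are not contained in any single fragment, but the restricted closure of each left-hand side across the fragments still reaches the right-hand side; the remaining FDs each lie inside some fragment. All dependencies are preserved.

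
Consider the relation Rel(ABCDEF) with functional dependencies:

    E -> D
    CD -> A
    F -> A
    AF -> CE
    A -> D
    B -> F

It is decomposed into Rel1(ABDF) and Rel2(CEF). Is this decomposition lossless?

Yes

Common attributes: Rel1 ∩ Rel2 = {F}.
Closure of {F}: F → A applies, adding A; AF → CE applies, adding CE; A → D applies, adding D. So (F)⁺ = {ACDEF}.
This closure contains every attribute of Rel2, so Rel1 ∩ Rel2 → Rel2. The join is lossless.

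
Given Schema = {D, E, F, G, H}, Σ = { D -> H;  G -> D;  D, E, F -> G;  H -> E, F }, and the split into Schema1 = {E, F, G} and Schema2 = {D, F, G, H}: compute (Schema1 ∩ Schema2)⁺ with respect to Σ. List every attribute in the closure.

D, E, F, G, H

Schema1 ∩ Schema2 = {F, G}.
G → D applies, adding D
D → H applies, adding H
H → E, F applies, adding E
Closure: {D, E, F, G, H}.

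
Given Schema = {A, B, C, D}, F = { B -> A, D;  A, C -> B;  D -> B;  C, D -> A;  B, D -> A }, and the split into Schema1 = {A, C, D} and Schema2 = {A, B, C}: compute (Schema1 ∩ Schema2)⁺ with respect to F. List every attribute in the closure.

A, B, C, D

Schema1 ∩ Schema2 = {A, C}.
A, C → B applies, adding B
B → A, D applies, adding D
Closure: {A, B, C, D}.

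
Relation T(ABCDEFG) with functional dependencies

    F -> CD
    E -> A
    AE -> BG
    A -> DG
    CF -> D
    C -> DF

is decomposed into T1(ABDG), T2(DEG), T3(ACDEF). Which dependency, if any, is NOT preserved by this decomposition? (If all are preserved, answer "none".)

AE -> BG

Check AE → BG: no single fragment contains all of {ABEG}, and the restricted closure of {AE} across the fragments never reaches {BG}.
F → CD is preserved.
E → A is preserved.
A → DG is preserved.
CF → D is preserved.
C → DF is preserved.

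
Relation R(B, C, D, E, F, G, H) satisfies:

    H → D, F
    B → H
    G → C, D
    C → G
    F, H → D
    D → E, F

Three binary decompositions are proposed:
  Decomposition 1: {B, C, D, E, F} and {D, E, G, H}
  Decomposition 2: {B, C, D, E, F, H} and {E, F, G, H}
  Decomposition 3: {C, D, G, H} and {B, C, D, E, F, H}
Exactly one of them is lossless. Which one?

Decomposition 3

Decomposition 1: common = {D, E}, closure = {D, E, F} → lossy.
Decomposition 2: common = {E, F, H}, closure = {D, E, F, H} → lossy.
Decomposition 3: common = {C, D, H}, closure = {C, D, E, F, G, H} → lossless.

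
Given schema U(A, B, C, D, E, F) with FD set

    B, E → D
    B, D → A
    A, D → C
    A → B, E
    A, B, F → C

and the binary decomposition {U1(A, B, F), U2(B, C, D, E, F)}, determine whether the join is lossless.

No

Common attributes: U1 ∩ U2 = {B, F}.
No dependency enlarges {B, F}, so (B, F)⁺ = {B, F}.
The closure contains neither all of U1 = {A, B, F} nor all of U2 = {B, C, D, E, F}, so the common attributes are not a superkey of either fragment. The join is lossy.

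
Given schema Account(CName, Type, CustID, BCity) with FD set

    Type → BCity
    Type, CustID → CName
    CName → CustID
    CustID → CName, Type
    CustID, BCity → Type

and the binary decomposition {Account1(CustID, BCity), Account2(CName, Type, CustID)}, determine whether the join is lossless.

Common attributes: Account1 ∩ Account2 = {CustID}.
Closure of {CustID}: CustID → CName, Type applies, adding CName, Type; Type → BCity applies, adding BCity. So (CustID)⁺ = {CName, Type, CustID, BCity}.
This closure contains every attribute of Account1, so Account1 ∩ Account2 → Account1. The join is lossless.

Yes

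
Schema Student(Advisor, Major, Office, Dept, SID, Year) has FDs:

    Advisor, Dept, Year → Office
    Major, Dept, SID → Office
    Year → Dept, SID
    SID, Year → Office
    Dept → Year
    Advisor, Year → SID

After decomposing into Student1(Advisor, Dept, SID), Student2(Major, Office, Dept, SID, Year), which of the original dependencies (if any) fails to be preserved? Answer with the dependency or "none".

Advisor, Dept, Year → Office: restricted closure across fragments reaches Office.
Major, Dept, SID → Office lies within Student2.
Year → Dept, SID lies within Student2.
SID, Year → Office lies within Student2.
Dept → Year lies within Student2.
Advisor, Year → SID: restricted closure across fragments reaches SID.
Every dependency is enforceable on the fragments, so the decomposition is dependency-preserving.

none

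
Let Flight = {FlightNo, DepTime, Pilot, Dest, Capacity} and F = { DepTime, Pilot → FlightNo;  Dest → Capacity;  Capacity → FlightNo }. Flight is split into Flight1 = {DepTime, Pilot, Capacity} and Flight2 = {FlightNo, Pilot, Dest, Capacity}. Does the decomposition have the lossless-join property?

No

Common attributes: Flight1 ∩ Flight2 = {Pilot, Capacity}.
Closure of {Pilot, Capacity}: Capacity → FlightNo applies, adding FlightNo. So (Pilot, Capacity)⁺ = {FlightNo, Pilot, Capacity}.
The closure contains neither all of Flight1 = {DepTime, Pilot, Capacity} nor all of Flight2 = {FlightNo, Pilot, Dest, Capacity}, so the common attributes are not a superkey of either fragment. The join is lossy.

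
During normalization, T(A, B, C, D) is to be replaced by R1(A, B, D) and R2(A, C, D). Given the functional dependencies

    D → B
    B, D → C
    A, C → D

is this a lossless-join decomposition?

Common attributes: R1 ∩ R2 = {A, D}.
Closure of {A, D}: D → B applies, adding B; B, D → C applies, adding C. So (A, D)⁺ = {A, B, C, D}.
This closure contains every attribute of R1, so R1 ∩ R2 → R1. The join is lossless.

Yes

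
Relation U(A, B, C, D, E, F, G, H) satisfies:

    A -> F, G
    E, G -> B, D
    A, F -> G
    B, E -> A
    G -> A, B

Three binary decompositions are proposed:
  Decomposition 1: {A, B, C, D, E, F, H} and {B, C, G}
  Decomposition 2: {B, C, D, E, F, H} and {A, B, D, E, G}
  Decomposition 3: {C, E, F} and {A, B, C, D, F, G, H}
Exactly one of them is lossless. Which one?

Decomposition 1: common = {B, C}, closure = {B, C} → lossy.
Decomposition 2: common = {B, D, E}, closure = {A, B, D, E, F, G} → lossless.
Decomposition 3: common = {C, F}, closure = {C, F} → lossy.

Decomposition 2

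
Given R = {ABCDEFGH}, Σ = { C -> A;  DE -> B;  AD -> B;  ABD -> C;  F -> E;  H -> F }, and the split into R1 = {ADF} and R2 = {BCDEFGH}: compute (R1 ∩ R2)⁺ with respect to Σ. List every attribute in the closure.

BDEF

R1 ∩ R2 = {DF}.
F → E applies, adding E
DE → B applies, adding B
Closure: {BDEF}.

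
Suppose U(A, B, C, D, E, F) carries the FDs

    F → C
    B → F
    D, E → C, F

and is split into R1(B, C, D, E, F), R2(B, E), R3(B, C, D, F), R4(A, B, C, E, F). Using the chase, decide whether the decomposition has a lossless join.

No

Chase test. Columns are A, B, C, D, E, F; row i has aⱼ where attribute j ∈ Ri, else bᵢⱼ.
Initial tableau (one row per fragment):
  row 1: b11 a2 a3 a4 a5 a6
  row 2: b21 a2 b23 b24 a5 b26
  row 3: b31 a2 a3 a4 b35 a6
  row 4: a1 a2 a3 b44 a5 a6
Rows 1 and 2 agree on B; apply B→F and equate their F entries.
Rows 1 and 2 agree on F; apply F→C and equate their C entries.
No row becomes fully distinguished — the join is lossy.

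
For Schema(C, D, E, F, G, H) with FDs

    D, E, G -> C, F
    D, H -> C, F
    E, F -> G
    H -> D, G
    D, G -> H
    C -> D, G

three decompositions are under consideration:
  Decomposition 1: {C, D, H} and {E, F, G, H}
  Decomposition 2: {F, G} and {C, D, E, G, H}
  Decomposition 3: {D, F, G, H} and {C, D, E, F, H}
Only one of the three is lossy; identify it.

Decomposition 1: common = {H}, closure = {C, D, F, G, H} → lossless.
Decomposition 2: common = {G}, closure = {G} → lossy.
Decomposition 3: common = {D, F, H}, closure = {C, D, F, G, H} → lossless.

Decomposition 2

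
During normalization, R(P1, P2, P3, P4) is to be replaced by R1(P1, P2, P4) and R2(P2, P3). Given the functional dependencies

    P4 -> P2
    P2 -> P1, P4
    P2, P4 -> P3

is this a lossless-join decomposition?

Common attributes: R1 ∩ R2 = {P2}.
Closure of {P2}: P2 → P1, P4 applies, adding P1, P4; P2, P4 → P3 applies, adding P3. So (P2)⁺ = {P1, P2, P3, P4}.
This closure contains every attribute of R1, so R1 ∩ R2 → R1. The join is lossless.

Yes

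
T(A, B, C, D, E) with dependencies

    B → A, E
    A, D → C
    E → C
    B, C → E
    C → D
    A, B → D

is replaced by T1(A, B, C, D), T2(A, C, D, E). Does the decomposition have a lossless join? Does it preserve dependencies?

Lossless test: (A, C, D)⁺ = {A, C, D}, which is a superkey of neither fragment — lossy.
Dependency preservation: the restricted closure of {B} across the fragments never reaches {A, E}, so B → A, E cannot be enforced without a join — not preserved.

lossy and not dependency-preserving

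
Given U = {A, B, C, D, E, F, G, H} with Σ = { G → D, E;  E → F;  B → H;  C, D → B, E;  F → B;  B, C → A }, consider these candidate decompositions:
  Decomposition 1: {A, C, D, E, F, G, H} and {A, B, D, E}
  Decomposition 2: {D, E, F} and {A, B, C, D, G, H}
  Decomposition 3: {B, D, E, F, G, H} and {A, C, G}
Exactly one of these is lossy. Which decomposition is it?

Decomposition 1: common = {A, D, E}, closure = {A, B, D, E, F, H} → lossless.
Decomposition 2: common = {D}, closure = {D} → lossy.
Decomposition 3: common = {G}, closure = {B, D, E, F, G, H} → lossless.

Decomposition 2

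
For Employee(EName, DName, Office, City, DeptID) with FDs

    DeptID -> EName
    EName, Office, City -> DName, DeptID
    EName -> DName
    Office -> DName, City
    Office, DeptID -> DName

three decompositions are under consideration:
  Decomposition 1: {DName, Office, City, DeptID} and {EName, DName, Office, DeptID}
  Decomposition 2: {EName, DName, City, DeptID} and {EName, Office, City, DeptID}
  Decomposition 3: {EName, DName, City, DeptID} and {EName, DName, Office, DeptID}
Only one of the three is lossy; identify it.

Decomposition 3

Decomposition 1: common = {DName, Office, DeptID}, closure = {EName, DName, Office, City, DeptID} → lossless.
Decomposition 2: common = {EName, City, DeptID}, closure = {EName, DName, City, DeptID} → lossless.
Decomposition 3: common = {EName, DName, DeptID}, closure = {EName, DName, DeptID} → lossy.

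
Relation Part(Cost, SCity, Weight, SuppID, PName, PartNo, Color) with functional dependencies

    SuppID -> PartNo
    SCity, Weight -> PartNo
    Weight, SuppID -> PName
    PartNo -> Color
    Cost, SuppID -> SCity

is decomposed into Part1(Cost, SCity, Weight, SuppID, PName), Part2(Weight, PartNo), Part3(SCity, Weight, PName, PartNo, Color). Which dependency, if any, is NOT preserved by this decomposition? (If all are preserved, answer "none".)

Check SuppID → PartNo: no single fragment contains all of {SuppID, PartNo}, and the restricted closure of {SuppID} across the fragments never reaches {PartNo}.
SCity, Weight → PartNo is preserved.
Weight, SuppID → PName is preserved.
PartNo → Color is preserved.
Cost, SuppID → SCity is preserved.

SuppID -> PartNo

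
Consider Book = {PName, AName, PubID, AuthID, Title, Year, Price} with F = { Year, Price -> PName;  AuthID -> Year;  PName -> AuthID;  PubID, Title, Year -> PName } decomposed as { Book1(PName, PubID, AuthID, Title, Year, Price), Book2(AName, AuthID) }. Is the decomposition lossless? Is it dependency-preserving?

Lossless test: (AuthID)⁺ = {AuthID, Year}, which is a superkey of neither fragment — lossy.
Dependency preservation: every FD's attributes lie within a single fragment, so each can be enforced locally — preserved.

lossy but dependency-preserving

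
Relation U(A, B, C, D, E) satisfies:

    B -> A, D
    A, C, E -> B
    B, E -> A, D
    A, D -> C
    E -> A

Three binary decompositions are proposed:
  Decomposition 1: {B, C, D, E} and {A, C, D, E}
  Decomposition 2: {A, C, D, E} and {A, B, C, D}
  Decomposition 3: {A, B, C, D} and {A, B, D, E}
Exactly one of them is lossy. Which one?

Decomposition 1: common = {C, D, E}, closure = {A, B, C, D, E} → lossless.
Decomposition 2: common = {A, C, D}, closure = {A, C, D} → lossy.
Decomposition 3: common = {A, B, D}, closure = {A, B, C, D} → lossless.

Decomposition 2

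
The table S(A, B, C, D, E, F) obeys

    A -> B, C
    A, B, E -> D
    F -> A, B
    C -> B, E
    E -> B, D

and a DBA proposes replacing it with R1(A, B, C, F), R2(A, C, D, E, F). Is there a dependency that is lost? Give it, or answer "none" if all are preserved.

Check E → B, D: no single fragment contains all of {B, D, E}, and the restricted closure of {E} across the fragments never reaches {B, D}.
A → B, C is preserved.
A, B, E → D is preserved.
F → A, B is preserved.
C → B, E is preserved.

E -> B, D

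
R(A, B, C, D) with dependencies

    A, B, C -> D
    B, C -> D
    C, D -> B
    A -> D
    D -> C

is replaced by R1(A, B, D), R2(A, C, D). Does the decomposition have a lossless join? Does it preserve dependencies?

Lossless test: (A, D)⁺ = {A, B, C, D}, which contains all of one fragment — lossless.
Dependency preservation: the restricted closure of {B, C} across the fragments never reaches {D}, so B, C → D cannot be enforced without a join — not preserved.

lossless but not dependency-preserving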